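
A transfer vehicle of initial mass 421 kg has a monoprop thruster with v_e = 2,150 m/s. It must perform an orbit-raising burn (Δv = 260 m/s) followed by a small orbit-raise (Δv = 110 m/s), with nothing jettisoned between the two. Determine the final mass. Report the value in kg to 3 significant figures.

final mass ≈ 354 kg

After the first burn: m = 421 × exp(−260/2150.0) = 421 × 0.88610 = 373.048 kg.
After the second burn: m = 373.048 × exp(−110/2150.0) = 373.048 × 0.95012 = 354.44 kg.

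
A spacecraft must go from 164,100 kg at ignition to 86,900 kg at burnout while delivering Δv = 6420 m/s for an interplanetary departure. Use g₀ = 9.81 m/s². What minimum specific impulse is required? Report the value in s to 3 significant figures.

Isp ≈ 1030 s

ln(m₀/m_f) = ln(164100/86900) = ln(1.888) = 0.6357.
By the Tsiolkovsky rocket equation, v_e = Δv / ln(m₀/m_f) = 6420 / 0.6357 = 10098.8 m/s.
Isp = v_e / g₀ = 10098.8 / 9.81 = 1029.4 s.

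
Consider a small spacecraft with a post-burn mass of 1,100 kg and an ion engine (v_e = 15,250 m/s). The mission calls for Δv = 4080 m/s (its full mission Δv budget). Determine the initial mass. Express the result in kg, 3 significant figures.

initial mass ≈ 1440 kg

From the ideal rocket equation, m₀/m_f = exp(Δv / v_e) = exp(4080 / 15250.0) = exp(0.2675) = 1.3067.
m₀ = m_f × 1.3067 = 1,100 × 1.3067 = 1,437.37 kg.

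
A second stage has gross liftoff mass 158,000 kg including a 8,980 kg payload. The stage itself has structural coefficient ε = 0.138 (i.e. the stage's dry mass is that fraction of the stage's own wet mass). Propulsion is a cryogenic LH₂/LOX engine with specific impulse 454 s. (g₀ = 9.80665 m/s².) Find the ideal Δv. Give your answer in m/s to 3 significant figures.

Stage wet mass = m₀ − payload = 158,000 − 8,980 = 149,020 kg.
Stage dry mass = ε × stage wet mass = 0.138 × 149,020 = 20,564.8 kg.
Burnout mass m_f = stage dry + payload = 20,564.8 + 8,980 = 29,544.8 kg.
v_e = Isp · g₀ = 454 × 9.80665 = 4452.2 m/s.
Δv = v_e · ln(158,000/29,544.8) = 4452.2 × ln(5.348) = 4452.2 × 1.6767 ≈ 7465 m/s.

Δv ≈ 7460 m/s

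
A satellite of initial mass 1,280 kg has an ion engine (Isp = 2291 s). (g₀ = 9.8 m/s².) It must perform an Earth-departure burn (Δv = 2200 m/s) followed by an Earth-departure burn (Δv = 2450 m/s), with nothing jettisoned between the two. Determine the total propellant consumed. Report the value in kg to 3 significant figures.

v_e = Isp · g₀ = 2291 × 9.8 = 22451.8 m/s.
After the first burn: m = 1280 × exp(−2200/22451.8) = 1280 × 0.90666 = 1,160.52 kg.
After the second burn: m = 1,160.52 × exp(−2450/22451.8) = 1,160.52 × 0.89662 = 1,040.55 kg.
Total propellant = m₀ − m_final = 1280 − 1,040.55 = 239.45 kg.

total propellant consumed ≈ 239 kg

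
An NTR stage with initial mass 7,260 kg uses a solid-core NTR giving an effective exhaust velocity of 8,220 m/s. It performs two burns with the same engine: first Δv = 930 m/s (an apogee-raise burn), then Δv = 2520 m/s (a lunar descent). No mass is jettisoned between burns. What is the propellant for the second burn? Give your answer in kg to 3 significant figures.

propellant for the second burn ≈ 1710 kg

After the first burn: m = 7260 × exp(−930/8220.0) = 7260 × 0.89303 = 6,483.4 kg.
After the second burn: m = 6,483.4 × exp(−2520/8220.0) = 6,483.4 × 0.73597 = 4,771.59 kg.
Second-burn propellant = 6,483.4 − 4,771.59 = 1,711.81 kg.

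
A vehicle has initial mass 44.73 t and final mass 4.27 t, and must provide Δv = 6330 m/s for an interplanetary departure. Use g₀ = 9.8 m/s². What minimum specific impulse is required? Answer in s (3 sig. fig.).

Isp ≈ 275 s

ln(m₀/m_f) = ln(44730/4270) = ln(10.48) = 2.3490.
Rocket equation: v_e = Δv / ln(m₀/m_f) = 6330 / 2.3490 = 2694.7 m/s.
Isp = v_e / g₀ = 2694.7 / 9.8 = 275.0 s.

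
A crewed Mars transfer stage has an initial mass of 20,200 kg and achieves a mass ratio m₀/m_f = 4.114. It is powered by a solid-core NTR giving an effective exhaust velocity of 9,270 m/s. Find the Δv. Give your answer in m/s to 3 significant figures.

Δv ≈ 13100 m/s

Rocket equation: Δv = v_e · ln(4.114) = 9270.0 × 1.4144 ≈ 13111.4 m/s.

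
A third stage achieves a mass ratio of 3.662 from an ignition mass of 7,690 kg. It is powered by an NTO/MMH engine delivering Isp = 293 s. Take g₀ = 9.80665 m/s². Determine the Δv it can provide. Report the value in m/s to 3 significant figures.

v_e = Isp · g₀ = 293 × 9.80665 = 2873.3 m/s.
By the Tsiolkovsky rocket equation, Δv = v_e · ln(3.662) = 2873.3 × 1.2980 ≈ 3729.6 m/s.

Δv ≈ 3730 m/s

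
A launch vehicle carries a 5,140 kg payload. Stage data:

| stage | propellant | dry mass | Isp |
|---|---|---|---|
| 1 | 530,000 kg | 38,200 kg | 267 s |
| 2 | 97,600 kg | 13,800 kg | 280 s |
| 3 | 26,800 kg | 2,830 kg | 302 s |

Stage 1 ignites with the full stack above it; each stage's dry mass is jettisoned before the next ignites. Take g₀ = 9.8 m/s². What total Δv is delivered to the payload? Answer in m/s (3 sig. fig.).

Ignition mass of stage 1 = 530,000+38,200 + 97,600+13,800 + 26,800+2,830 + 5,140 = 714,370 kg.
Stage 1: m₀ = 714,370 kg, m_f = 714,370 − 530,000 = 184,370 kg; Δv = 267×9.8×ln(3.875) = 2616.6×1.3545 ≈ 3544 m/s.
Stage 2: m₀ = 146,170 kg, m_f = 146,170 − 97,600 = 48,570 kg; Δv = 280×9.8×ln(3.009) = 2744.0×1.1018 ≈ 3023 m/s.
Stage 3: m₀ = 34,770 kg, m_f = 34,770 − 26,800 = 7,970 kg; Δv = 302×9.8×ln(4.363) = 2959.6×1.4731 ≈ 4360 m/s.
Total Δv = 3544 + 3023 + 4360 = 10927 m/s.

Δv ≈ 10900 m/s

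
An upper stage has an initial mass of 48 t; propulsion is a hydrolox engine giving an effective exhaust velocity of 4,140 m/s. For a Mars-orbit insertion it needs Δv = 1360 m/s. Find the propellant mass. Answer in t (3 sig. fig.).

m₀/m_f = exp(Δv / v_e) = exp(1360 / 4140.0) = exp(0.3285) = 1.3889.
m_f = 48 / 1.3889 = 34.5597 t, so propellant = m₀ − m_f = 48 − 34.5597 = 13.4403 t.

propellant mass ≈ 13.4 t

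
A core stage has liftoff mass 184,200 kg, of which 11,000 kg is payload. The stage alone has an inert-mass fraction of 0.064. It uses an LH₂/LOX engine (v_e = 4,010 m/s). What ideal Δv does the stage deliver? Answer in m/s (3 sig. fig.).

Stage wet mass = m₀ − payload = 184,200 − 11,000 = 173,200 kg.
Stage dry mass = ε × stage wet mass = 0.064 × 173,200 = 11,084.8 kg.
Burnout mass m_f = stage dry + payload = 11,084.8 + 11,000 = 22,084.8 kg.
From the ideal rocket equation, Δv = v_e · ln(184,200/22,084.8) = 4010.0 × ln(8.341) = 4010.0 × 2.1211 ≈ 8506 m/s.

Δv ≈ 8510 m/s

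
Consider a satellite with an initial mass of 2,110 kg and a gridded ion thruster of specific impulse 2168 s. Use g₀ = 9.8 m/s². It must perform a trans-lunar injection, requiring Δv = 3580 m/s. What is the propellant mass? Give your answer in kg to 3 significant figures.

propellant mass ≈ 327 kg

v_e = Isp · g₀ = 2168 × 9.8 = 21246.4 m/s.
By the Tsiolkovsky rocket equation, m₀/m_f = exp(Δv / v_e) = exp(3580 / 21246.4) = exp(0.1685) = 1.1835.
m_f = 2,110 / 1.1835 = 1,782.85 kg, so propellant = m₀ − m_f = 2,110 − 1,782.85 = 327.15 kg.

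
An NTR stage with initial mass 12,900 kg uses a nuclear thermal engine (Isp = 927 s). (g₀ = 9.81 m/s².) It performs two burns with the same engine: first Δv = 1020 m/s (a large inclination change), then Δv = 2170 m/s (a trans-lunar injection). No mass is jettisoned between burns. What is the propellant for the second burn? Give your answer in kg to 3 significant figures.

v_e = Isp · g₀ = 927 × 9.81 = 9093.9 m/s.
After the first burn: m = 12900 × exp(−1020/9093.9) = 12900 × 0.89390 = 11,531.3 kg.
After the second burn: m = 11,531.3 × exp(−2170/9093.9) = 11,531.3 × 0.78771 = 9,083.32 kg.
Second-burn propellant = 11,531.3 − 9,083.32 = 2,447.98 kg.

propellant for the second burn ≈ 2450 kg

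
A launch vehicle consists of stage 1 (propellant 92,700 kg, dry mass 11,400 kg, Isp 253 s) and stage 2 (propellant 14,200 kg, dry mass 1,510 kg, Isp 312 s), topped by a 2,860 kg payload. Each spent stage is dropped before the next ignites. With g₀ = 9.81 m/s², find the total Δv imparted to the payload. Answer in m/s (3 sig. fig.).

Δv ≈ 7930 m/s

Ignition mass of stage 1 = 92,700+11,400 + 14,200+1,510 + 2,860 = 122,670 kg.
Stage 1: m₀ = 122,670 kg, m_f = 122,670 − 92,700 = 29,970 kg; Δv = 253×9.81×ln(4.093) = 2481.9×1.4093 ≈ 3498 m/s.
Stage 2: m₀ = 18,570 kg, m_f = 18,570 − 14,200 = 4,370 kg; Δv = 312×9.81×ln(4.249) = 3060.7×1.4468 ≈ 4428 m/s.
Total Δv = 3498 + 4428 = 7926 m/s.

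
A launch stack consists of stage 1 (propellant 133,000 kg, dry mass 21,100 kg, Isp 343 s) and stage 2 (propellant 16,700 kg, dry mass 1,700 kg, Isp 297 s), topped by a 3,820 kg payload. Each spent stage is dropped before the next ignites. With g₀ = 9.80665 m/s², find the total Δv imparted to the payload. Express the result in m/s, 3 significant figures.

Ignition mass of stage 1 = 133,000+21,100 + 16,700+1,700 + 3,820 = 176,320 kg.
Stage 1: m₀ = 176,320 kg, m_f = 176,320 − 133,000 = 43,320 kg; Δv = 343×9.80665×ln(4.07) = 3363.7×1.4037 ≈ 4722 m/s.
Stage 2: m₀ = 22,220 kg, m_f = 22,220 − 16,700 = 5,520 kg; Δv = 297×9.80665×ln(4.025) = 2912.6×1.3926 ≈ 4056 m/s.
Total Δv = 4722 + 4056 = 8778 m/s.

Δv ≈ 8780 m/s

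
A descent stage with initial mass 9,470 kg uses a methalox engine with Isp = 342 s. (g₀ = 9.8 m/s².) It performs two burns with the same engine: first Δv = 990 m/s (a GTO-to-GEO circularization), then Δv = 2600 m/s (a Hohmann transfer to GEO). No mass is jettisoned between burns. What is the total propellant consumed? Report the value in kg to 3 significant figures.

total propellant consumed ≈ 6230 kg

v_e = Isp · g₀ = 342 × 9.8 = 3351.6 m/s.
After the first burn: m = 9470 × exp(−990/3351.6) = 9470 × 0.74425 = 7,048.05 kg.
After the second burn: m = 7,048.05 × exp(−2600/3351.6) = 7,048.05 × 0.46036 = 3,244.64 kg.
Total propellant = m₀ − m_final = 9470 − 3,244.64 = 6,225.36 kg.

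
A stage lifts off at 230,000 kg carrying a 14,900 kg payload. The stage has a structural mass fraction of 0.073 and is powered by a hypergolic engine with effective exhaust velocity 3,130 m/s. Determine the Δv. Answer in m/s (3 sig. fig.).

Δv ≈ 6310 m/s

Stage wet mass = m₀ − payload = 230,000 − 14,900 = 215,100 kg.
Stage dry mass = ε × stage wet mass = 0.073 × 215,100 = 15,702.3 kg.
Burnout mass m_f = stage dry + payload = 15,702.3 + 14,900 = 30,602.3 kg.
By the Tsiolkovsky rocket equation, Δv = v_e · ln(230,000/30,602.3) = 3130.0 × ln(7.516) = 3130.0 × 2.0170 ≈ 6313 m/s.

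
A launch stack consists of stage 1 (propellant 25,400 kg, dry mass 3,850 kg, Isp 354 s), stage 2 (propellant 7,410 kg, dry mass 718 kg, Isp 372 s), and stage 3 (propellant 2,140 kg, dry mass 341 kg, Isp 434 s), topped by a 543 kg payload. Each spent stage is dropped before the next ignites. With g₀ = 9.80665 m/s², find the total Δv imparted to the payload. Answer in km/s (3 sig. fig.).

Δv ≈ 12.7 km/s

Ignition mass of stage 1 = 25,400+3,850 + 7,410+718 + 2,140+341 + 543 = 40,402 kg.
Stage 1: m₀ = 40,402 kg, m_f = 40,402 − 25,400 = 15,002 kg; Δv = 354×9.80665×ln(2.693) = 3471.6×0.9907 ≈ 3439 m/s.
Stage 2: m₀ = 11,152 kg, m_f = 11,152 − 7,410 = 3,742 kg; Δv = 372×9.80665×ln(2.98) = 3648.1×1.0920 ≈ 3984 m/s.
Stage 3: m₀ = 3,024 kg, m_f = 3,024 − 2,140 = 884 kg; Δv = 434×9.80665×ln(3.421) = 4256.1×1.2299 ≈ 5234 m/s.
Total Δv = 3439 + 3984 + 5234 = 12657 m/s.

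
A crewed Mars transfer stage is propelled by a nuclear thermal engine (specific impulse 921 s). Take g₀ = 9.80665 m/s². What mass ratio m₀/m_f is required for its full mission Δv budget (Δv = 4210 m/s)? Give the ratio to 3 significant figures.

mass ratio ≈ 1.59

v_e = Isp · g₀ = 921 × 9.80665 = 9031.9 m/s.
m₀/m_f = exp(Δv / v_e) = exp(4210 / 9031.9) = exp(0.4661) = 1.5938.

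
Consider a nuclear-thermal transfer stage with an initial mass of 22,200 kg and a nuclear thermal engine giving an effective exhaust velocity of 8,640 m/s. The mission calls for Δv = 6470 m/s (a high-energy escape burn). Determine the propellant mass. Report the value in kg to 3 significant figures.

propellant mass ≈ 11700 kg

m₀/m_f = exp(Δv / v_e) = exp(6470 / 8640.0) = exp(0.7488) = 2.1146.
m_f = 22,200 / 2.1146 = 10,498.4 kg, so propellant = m₀ − m_f = 22,200 − 10,498.4 = 11,701.6 kg.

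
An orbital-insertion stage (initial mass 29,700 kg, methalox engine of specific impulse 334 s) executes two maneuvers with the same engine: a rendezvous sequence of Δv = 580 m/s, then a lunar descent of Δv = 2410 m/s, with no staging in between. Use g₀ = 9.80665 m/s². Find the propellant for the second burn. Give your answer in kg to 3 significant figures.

v_e = Isp · g₀ = 334 × 9.80665 = 3275.4 m/s.
After the first burn: m = 29700 × exp(−580/3275.4) = 29700 × 0.83772 = 24,880.3 kg.
After the second burn: m = 24,880.3 × exp(−2410/3275.4) = 24,880.3 × 0.47913 = 11,920.9 kg.
Second-burn propellant = 24,880.3 − 11,920.9 = 12,959.4 kg.

propellant for the second burn ≈ 13000 kg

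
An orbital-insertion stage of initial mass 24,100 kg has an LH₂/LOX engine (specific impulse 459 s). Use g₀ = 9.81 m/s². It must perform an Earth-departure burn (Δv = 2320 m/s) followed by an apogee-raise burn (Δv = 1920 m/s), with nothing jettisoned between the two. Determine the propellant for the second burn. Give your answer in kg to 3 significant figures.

v_e = Isp · g₀ = 459 × 9.81 = 4502.8 m/s.
After the first burn: m = 24100 × exp(−2320/4502.8) = 24100 × 0.59736 = 14,396.4 kg.
After the second burn: m = 14,396.4 × exp(−1920/4502.8) = 14,396.4 × 0.65285 = 9,398.69 kg.
Second-burn propellant = 14,396.4 − 9,398.69 = 4,997.71 kg.

propellant for the second burn ≈ 5000 kg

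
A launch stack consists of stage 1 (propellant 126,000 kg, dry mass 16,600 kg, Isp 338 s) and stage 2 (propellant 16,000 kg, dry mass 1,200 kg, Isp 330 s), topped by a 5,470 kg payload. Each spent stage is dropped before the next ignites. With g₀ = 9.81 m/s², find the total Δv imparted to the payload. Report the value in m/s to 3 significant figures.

Ignition mass of stage 1 = 126,000+16,600 + 16,000+1,200 + 5,470 = 165,270 kg.
Stage 1: m₀ = 165,270 kg, m_f = 165,270 − 126,000 = 39,270 kg; Δv = 338×9.81×ln(4.209) = 3315.8×1.4371 ≈ 4765 m/s.
Stage 2: m₀ = 22,670 kg, m_f = 22,670 − 16,000 = 6,670 kg; Δv = 330×9.81×ln(3.399) = 3237.3×1.2234 ≈ 3961 m/s.
Total Δv = 4765 + 3961 = 8726 m/s.

Δv ≈ 8730 m/s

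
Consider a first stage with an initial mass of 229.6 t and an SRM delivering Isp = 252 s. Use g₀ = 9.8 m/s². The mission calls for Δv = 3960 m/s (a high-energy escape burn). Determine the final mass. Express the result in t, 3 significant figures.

final mass ≈ 46.2 t

v_e = Isp · g₀ = 252 × 9.8 = 2469.6 m/s.
By the Tsiolkovsky rocket equation, m₀/m_f = exp(Δv / v_e) = exp(3960 / 2469.6) = exp(1.6035) = 4.9704.
m_f = m₀ / 4.9704 = 229.6 / 4.9704 = 46.1935 t.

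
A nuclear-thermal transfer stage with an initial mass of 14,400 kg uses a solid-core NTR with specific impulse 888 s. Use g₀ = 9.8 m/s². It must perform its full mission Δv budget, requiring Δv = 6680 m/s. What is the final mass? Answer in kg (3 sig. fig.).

v_e = Isp · g₀ = 888 × 9.8 = 8702.4 m/s.
Rocket equation: m₀/m_f = exp(Δv / v_e) = exp(6680 / 8702.4) = exp(0.7676) = 2.1546.
m_f = m₀ / 2.1546 = 14,400 / 2.1546 = 6,683.38 kg.

final mass ≈ 6680 kg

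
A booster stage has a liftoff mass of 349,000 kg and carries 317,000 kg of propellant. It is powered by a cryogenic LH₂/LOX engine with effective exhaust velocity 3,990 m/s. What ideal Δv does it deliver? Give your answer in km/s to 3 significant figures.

Δv ≈ 9.53 km/s

m_f = m₀ − m_prop = 349,000 − 317,000 = 32,000 kg.
Δv = v_e · ln(m₀/m_f) = 3990.0 × ln(10.91) = 3990.0 × 2.3893 ≈ 9533.5 m/s.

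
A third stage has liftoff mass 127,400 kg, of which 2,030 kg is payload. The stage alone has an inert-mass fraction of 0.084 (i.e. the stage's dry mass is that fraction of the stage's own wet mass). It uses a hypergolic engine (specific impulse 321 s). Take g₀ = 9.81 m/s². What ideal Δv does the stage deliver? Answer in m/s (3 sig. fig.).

Stage wet mass = m₀ − payload = 127,400 − 2,030 = 125,370 kg.
Stage dry mass = ε × stage wet mass = 0.084 × 125,370 = 10,531.1 kg.
Burnout mass m_f = stage dry + payload = 10,531.1 + 2,030 = 12,561.1 kg.
v_e = Isp · g₀ = 321 × 9.81 = 3149.0 m/s.
Using Δv = v_e ln(m₀/m_f): Δv = v_e · ln(127,400/12,561.1) = 3149.0 × ln(10.14) = 3149.0 × 2.3167 ≈ 7295 m/s.

Δv ≈ 7300 m/s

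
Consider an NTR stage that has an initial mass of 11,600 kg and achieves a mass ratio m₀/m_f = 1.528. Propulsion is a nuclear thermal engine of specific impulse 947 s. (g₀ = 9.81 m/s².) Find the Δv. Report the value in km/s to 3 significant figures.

Δv ≈ 3.94 km/s

v_e = Isp · g₀ = 947 × 9.81 = 9290.1 m/s.
Rocket equation: Δv = v_e · ln(1.528) = 9290.1 × 0.4240 ≈ 3938.6 m/s.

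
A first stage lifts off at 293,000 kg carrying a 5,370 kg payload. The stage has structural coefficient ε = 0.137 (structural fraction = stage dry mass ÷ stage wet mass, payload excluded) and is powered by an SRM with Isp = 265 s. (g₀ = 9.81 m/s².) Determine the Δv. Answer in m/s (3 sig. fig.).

Δv ≈ 4880 m/s

Stage wet mass = m₀ − payload = 293,000 − 5,370 = 287,630 kg.
Stage dry mass = ε × stage wet mass = 0.137 × 287,630 = 39,405.3 kg.
Burnout mass m_f = stage dry + payload = 39,405.3 + 5,370 = 44,775.3 kg.
v_e = Isp · g₀ = 265 × 9.81 = 2599.7 m/s.
Δv = v_e · ln(293,000/44,775.3) = 2599.7 × ln(6.544) = 2599.7 × 1.8785 ≈ 4883 m/s.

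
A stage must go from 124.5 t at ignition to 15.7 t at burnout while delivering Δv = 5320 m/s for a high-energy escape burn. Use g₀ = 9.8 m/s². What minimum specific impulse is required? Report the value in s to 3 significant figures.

ln(m₀/m_f) = ln(124500/15700) = ln(7.93) = 2.0706.
Rocket equation: v_e = Δv / ln(m₀/m_f) = 5320 / 2.0706 = 2569.2 m/s.
Isp = v_e / g₀ = 2569.2 / 9.8 = 262.2 s.

Isp ≈ 262 s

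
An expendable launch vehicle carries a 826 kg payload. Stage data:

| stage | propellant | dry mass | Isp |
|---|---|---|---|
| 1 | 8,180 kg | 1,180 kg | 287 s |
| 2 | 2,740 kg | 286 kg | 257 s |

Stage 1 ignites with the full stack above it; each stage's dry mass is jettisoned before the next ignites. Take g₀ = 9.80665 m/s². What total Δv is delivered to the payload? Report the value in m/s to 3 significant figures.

Ignition mass of stage 1 = 8,180+1,180 + 2,740+286 + 826 = 13,212 kg.
Stage 1: m₀ = 13,212 kg, m_f = 13,212 − 8,180 = 5,032 kg; Δv = 287×9.80665×ln(2.626) = 2814.5×0.9653 ≈ 2717 m/s.
Stage 2: m₀ = 3,852 kg, m_f = 3,852 − 2,740 = 1,112 kg; Δv = 257×9.80665×ln(3.464) = 2520.3×1.2424 ≈ 3131 m/s.
Total Δv = 2717 + 3131 = 5848 m/s.

Δv ≈ 5850 m/s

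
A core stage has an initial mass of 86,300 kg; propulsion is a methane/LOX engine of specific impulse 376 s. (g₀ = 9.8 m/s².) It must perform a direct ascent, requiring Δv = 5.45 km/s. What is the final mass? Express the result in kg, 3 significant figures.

v_e = Isp · g₀ = 376 × 9.8 = 3684.8 m/s.
Using Δv = v_e ln(m₀/m_f): m₀/m_f = exp(Δv / v_e) = exp(5450 / 3684.8) = exp(1.4790) = 4.3888.
m_f = m₀ / 4.3888 = 86,300 / 4.3888 = 19,663.7 kg.

final mass ≈ 19700 kg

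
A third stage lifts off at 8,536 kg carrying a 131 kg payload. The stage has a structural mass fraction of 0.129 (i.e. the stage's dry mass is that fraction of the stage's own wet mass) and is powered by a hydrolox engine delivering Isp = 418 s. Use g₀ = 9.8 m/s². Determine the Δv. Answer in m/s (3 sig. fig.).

Δv ≈ 7990 m/s

Stage wet mass = m₀ − payload = 8,536 − 131 = 8,405 kg.
Stage dry mass = ε × stage wet mass = 0.129 × 8,405 = 1,084.25 kg.
Burnout mass m_f = stage dry + payload = 1,084.25 + 131 = 1,215.25 kg.
v_e = Isp · g₀ = 418 × 9.8 = 4096.4 m/s.
Rocket equation: Δv = v_e · ln(8,536/1,215.25) = 4096.4 × ln(7.024) = 4096.4 × 1.9493 ≈ 7985 m/s.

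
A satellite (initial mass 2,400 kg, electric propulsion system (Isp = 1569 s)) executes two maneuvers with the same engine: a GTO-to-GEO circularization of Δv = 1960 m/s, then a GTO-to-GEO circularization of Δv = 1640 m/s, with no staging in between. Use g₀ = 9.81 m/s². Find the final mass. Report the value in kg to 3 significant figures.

final mass ≈ 1900 kg

v_e = Isp · g₀ = 1569 × 9.81 = 15391.9 m/s.
After the first burn: m = 2400 × exp(−1960/15391.9) = 2400 × 0.88043 = 2,113.03 kg.
After the second burn: m = 2,113.03 × exp(−1640/15391.9) = 2,113.03 × 0.89893 = 1,899.47 kg.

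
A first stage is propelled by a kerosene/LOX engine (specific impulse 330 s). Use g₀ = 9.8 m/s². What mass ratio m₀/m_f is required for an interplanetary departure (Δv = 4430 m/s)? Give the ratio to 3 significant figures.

v_e = Isp · g₀ = 330 × 9.8 = 3234.0 m/s.
Using Δv = v_e ln(m₀/m_f): m₀/m_f = exp(Δv / v_e) = exp(4430 / 3234.0) = exp(1.3698) = 3.9346.

mass ratio ≈ 3.93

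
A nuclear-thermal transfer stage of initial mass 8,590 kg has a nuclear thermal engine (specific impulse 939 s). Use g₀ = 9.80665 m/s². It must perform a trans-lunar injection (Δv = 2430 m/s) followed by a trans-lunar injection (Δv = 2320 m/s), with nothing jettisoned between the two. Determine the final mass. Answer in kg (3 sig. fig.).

v_e = Isp · g₀ = 939 × 9.80665 = 9208.4 m/s.
After the first burn: m = 8590 × exp(−2430/9208.4) = 8590 × 0.76806 = 6,597.64 kg.
After the second burn: m = 6,597.64 × exp(−2320/9208.4) = 6,597.64 × 0.77729 = 5,128.28 kg.

final mass ≈ 5130 kg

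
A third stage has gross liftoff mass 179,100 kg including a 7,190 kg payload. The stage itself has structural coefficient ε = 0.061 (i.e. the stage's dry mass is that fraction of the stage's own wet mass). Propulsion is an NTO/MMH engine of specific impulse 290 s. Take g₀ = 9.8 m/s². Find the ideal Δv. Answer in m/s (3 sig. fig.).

Δv ≈ 6580 m/s

Stage wet mass = m₀ − payload = 179,100 − 7,190 = 171,910 kg.
Stage dry mass = ε × stage wet mass = 0.061 × 171,910 = 10,486.5 kg.
Burnout mass m_f = stage dry + payload = 10,486.5 + 7,190 = 17,676.5 kg.
v_e = Isp · g₀ = 290 × 9.8 = 2842.0 m/s.
Δv = v_e · ln(179,100/17,676.5) = 2842.0 × ln(10.13) = 2842.0 × 2.3157 ≈ 6581 m/s.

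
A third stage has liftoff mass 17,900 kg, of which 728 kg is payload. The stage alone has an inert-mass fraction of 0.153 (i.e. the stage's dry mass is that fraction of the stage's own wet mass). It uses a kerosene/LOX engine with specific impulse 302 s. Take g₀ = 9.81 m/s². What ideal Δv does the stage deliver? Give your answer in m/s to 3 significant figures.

Δv ≈ 4960 m/s

Stage wet mass = m₀ − payload = 17,900 − 728 = 17,172 kg.
Stage dry mass = ε × stage wet mass = 0.153 × 17,172 = 2,627.32 kg.
Burnout mass m_f = stage dry + payload = 2,627.32 + 728 = 3,355.32 kg.
v_e = Isp · g₀ = 302 × 9.81 = 2962.6 m/s.
Δv = v_e · ln(17,900/3,355.32) = 2962.6 × ln(5.335) = 2962.6 × 1.6743 ≈ 4960 m/s.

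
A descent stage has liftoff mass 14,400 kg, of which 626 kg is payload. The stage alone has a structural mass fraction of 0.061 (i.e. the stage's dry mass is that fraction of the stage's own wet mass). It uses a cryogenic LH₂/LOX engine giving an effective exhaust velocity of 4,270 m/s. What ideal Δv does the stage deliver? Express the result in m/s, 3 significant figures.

Stage wet mass = m₀ − payload = 14,400 − 626 = 13,774 kg.
Stage dry mass = ε × stage wet mass = 0.061 × 13,774 = 840.214 kg.
Burnout mass m_f = stage dry + payload = 840.214 + 626 = 1,466.214 kg.
Using Δv = v_e ln(m₀/m_f): Δv = v_e · ln(14,400/1,466.214) = 4270.0 × ln(9.821) = 4270.0 × 2.2845 ≈ 9755 m/s.

Δv ≈ 9760 m/s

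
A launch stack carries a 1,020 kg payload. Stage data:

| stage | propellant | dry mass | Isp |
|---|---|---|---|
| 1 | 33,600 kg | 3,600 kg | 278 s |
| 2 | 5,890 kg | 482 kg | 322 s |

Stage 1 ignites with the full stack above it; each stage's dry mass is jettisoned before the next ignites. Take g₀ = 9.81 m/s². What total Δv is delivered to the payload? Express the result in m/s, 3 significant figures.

Ignition mass of stage 1 = 33,600+3,600 + 5,890+482 + 1,020 = 44,592 kg.
Stage 1: m₀ = 44,592 kg, m_f = 44,592 − 33,600 = 10,992 kg; Δv = 278×9.81×ln(4.057) = 2727.2×1.4004 ≈ 3819 m/s.
Stage 2: m₀ = 7,392 kg, m_f = 7,392 − 5,890 = 1,502 kg; Δv = 322×9.81×ln(4.921) = 3158.8×1.5936 ≈ 5034 m/s.
Total Δv = 3819 + 5034 = 8853 m/s.

Δv ≈ 8850 m/s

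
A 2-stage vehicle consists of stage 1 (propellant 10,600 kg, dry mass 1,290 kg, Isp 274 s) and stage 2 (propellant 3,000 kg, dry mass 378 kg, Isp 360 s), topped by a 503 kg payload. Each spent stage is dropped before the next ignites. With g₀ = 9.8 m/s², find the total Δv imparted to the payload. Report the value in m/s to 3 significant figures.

Ignition mass of stage 1 = 10,600+1,290 + 3,000+378 + 503 = 15,771 kg.
Stage 1: m₀ = 15,771 kg, m_f = 15,771 − 10,600 = 5,171 kg; Δv = 274×9.8×ln(3.05) = 2685.2×1.1151 ≈ 2994 m/s.
Stage 2: m₀ = 3,881 kg, m_f = 3,881 − 3,000 = 881 kg; Δv = 360×9.8×ln(4.405) = 3528.0×1.4828 ≈ 5231 m/s.
Total Δv = 2994 + 5231 = 8225 m/s.

Δv ≈ 8230 m/s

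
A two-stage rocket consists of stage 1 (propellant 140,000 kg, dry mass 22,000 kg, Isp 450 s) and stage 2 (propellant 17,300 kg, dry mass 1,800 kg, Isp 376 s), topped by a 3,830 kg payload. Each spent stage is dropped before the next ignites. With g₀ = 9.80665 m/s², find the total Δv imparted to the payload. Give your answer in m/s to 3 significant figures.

Δv ≈ 11400 m/s

Ignition mass of stage 1 = 140,000+22,000 + 17,300+1,800 + 3,830 = 184,930 kg.
Stage 1: m₀ = 184,930 kg, m_f = 184,930 − 140,000 = 44,930 kg; Δv = 450×9.80665×ln(4.116) = 4413.0×1.4149 ≈ 6244 m/s.
Stage 2: m₀ = 22,930 kg, m_f = 22,930 − 17,300 = 5,630 kg; Δv = 376×9.80665×ln(4.073) = 3687.3×1.4043 ≈ 5178 m/s.
Total Δv = 6244 + 5178 = 11422 m/s.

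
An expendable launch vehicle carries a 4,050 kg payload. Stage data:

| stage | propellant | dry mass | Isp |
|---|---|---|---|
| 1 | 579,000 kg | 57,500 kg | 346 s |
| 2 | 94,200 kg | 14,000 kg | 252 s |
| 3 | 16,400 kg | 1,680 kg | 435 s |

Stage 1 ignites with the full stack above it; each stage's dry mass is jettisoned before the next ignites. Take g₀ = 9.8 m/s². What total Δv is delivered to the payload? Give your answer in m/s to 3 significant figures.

Δv ≈ 13700 m/s

Ignition mass of stage 1 = 579,000+57,500 + 94,200+14,000 + 16,400+1,680 + 4,050 = 766,830 kg.
Stage 1: m₀ = 766,830 kg, m_f = 766,830 − 579,000 = 187,830 kg; Δv = 346×9.8×ln(4.083) = 3390.8×1.4067 ≈ 4770 m/s.
Stage 2: m₀ = 130,330 kg, m_f = 130,330 − 94,200 = 36,130 kg; Δv = 252×9.8×ln(3.607) = 2469.6×1.2829 ≈ 3168 m/s.
Stage 3: m₀ = 22,130 kg, m_f = 22,130 − 16,400 = 5,730 kg; Δv = 435×9.8×ln(3.862) = 4263.0×1.3512 ≈ 5760 m/s.
Total Δv = 4770 + 3168 + 5760 = 13698 m/s.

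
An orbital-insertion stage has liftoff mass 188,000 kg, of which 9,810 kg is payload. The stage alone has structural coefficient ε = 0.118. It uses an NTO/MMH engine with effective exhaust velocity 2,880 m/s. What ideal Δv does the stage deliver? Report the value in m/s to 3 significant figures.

Δv ≈ 5210 m/s

Stage wet mass = m₀ − payload = 188,000 − 9,810 = 178,190 kg.
Stage dry mass = ε × stage wet mass = 0.118 × 178,190 = 21,026.4 kg.
Burnout mass m_f = stage dry + payload = 21,026.4 + 9,810 = 30,836.4 kg.
Δv = v_e · ln(188,000/30,836.4) = 2880.0 × ln(6.097) = 2880.0 × 1.8077 ≈ 5206 m/s.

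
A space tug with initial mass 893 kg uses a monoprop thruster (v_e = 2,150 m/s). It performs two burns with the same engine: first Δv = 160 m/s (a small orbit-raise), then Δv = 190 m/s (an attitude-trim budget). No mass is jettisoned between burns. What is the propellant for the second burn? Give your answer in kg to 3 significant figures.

After the first burn: m = 893 × exp(−160/2150.0) = 893 × 0.92828 = 828.954 kg.
After the second burn: m = 828.954 × exp(−190/2150.0) = 828.954 × 0.91542 = 758.841 kg.
Second-burn propellant = 828.954 − 758.841 = 70.113 kg.

propellant for the second burn ≈ 70.1 kg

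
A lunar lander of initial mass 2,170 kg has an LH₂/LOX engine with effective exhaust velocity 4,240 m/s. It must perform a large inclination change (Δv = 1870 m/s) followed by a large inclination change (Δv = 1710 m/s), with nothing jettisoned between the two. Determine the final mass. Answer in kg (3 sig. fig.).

final mass ≈ 933 kg

After the first burn: m = 2170 × exp(−1870/4240.0) = 2170 × 0.64337 = 1,396.11 kg.
After the second burn: m = 1,396.11 × exp(−1710/4240.0) = 1,396.11 × 0.66811 = 932.755 kg.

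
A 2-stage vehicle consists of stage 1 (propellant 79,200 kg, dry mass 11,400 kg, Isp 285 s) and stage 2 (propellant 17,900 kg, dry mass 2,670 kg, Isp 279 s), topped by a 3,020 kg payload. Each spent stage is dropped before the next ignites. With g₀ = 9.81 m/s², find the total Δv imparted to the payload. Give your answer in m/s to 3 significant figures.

Δv ≈ 7200 m/s

Ignition mass of stage 1 = 79,200+11,400 + 17,900+2,670 + 3,020 = 114,190 kg.
Stage 1: m₀ = 114,190 kg, m_f = 114,190 − 79,200 = 34,990 kg; Δv = 285×9.81×ln(3.264) = 2795.9×1.1828 ≈ 3307 m/s.
Stage 2: m₀ = 23,590 kg, m_f = 23,590 − 17,900 = 5,690 kg; Δv = 279×9.81×ln(4.146) = 2737.0×1.4221 ≈ 3892 m/s.
Total Δv = 3307 + 3892 = 7199 m/s.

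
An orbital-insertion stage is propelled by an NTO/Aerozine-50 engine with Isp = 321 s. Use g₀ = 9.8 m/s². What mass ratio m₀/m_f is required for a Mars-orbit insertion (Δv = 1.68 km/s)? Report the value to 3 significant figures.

v_e = Isp · g₀ = 321 × 9.8 = 3145.8 m/s.
Rocket equation: m₀/m_f = exp(Δv / v_e) = exp(1680 / 3145.8) = exp(0.5340) = 1.7058.

mass ratio ≈ 1.71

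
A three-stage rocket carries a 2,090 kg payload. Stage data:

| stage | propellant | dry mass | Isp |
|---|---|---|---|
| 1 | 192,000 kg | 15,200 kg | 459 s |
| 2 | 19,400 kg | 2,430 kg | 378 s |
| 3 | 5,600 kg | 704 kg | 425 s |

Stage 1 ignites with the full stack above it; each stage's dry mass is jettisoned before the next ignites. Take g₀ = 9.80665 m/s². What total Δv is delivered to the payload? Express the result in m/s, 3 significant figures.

Ignition mass of stage 1 = 192,000+15,200 + 19,400+2,430 + 5,600+704 + 2,090 = 237,424 kg.
Stage 1: m₀ = 237,424 kg, m_f = 237,424 − 192,000 = 45,424 kg; Δv = 459×9.80665×ln(5.227) = 4501.3×1.6538 ≈ 7444 m/s.
Stage 2: m₀ = 30,224 kg, m_f = 30,224 − 19,400 = 10,824 kg; Δv = 378×9.80665×ln(2.792) = 3706.9×1.0269 ≈ 3807 m/s.
Stage 3: m₀ = 8,394 kg, m_f = 8,394 − 5,600 = 2,794 kg; Δv = 425×9.80665×ln(3.004) = 4167.8×1.1000 ≈ 4585 m/s.
Total Δv = 7444 + 3807 + 4585 = 15836 m/s.

Δv ≈ 15800 m/s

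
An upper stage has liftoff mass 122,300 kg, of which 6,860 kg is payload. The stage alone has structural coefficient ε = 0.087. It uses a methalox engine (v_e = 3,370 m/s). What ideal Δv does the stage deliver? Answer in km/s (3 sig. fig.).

Δv ≈ 6.67 km/s

Stage wet mass = m₀ − payload = 122,300 − 6,860 = 115,440 kg.
Stage dry mass = ε × stage wet mass = 0.087 × 115,440 = 10,043.3 kg.
Burnout mass m_f = stage dry + payload = 10,043.3 + 6,860 = 16,903.3 kg.
Δv = v_e · ln(122,300/16,903.3) = 3370.0 × ln(7.235) = 3370.0 × 1.9790 ≈ 6669 m/s.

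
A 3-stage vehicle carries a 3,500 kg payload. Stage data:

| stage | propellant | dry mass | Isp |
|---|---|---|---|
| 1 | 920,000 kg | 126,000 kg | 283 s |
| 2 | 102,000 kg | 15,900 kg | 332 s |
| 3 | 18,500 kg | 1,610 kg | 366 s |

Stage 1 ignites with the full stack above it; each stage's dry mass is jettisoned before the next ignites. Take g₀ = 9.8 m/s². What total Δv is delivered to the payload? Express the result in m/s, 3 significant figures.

Δv ≈ 13800 m/s

Ignition mass of stage 1 = 920,000+126,000 + 102,000+15,900 + 18,500+1,610 + 3,500 = 1,187,510 kg.
Stage 1: m₀ = 1,187,510 kg, m_f = 1,187,510 − 920,000 = 267,510 kg; Δv = 283×9.8×ln(4.439) = 2773.4×1.4905 ≈ 4134 m/s.
Stage 2: m₀ = 141,510 kg, m_f = 141,510 − 102,000 = 39,510 kg; Δv = 332×9.8×ln(3.582) = 3253.6×1.2758 ≈ 4151 m/s.
Stage 3: m₀ = 23,610 kg, m_f = 23,610 − 18,500 = 5,110 kg; Δv = 366×9.8×ln(4.62) = 3586.8×1.5305 ≈ 5489 m/s.
Total Δv = 4134 + 4151 + 5489 = 13774 m/s.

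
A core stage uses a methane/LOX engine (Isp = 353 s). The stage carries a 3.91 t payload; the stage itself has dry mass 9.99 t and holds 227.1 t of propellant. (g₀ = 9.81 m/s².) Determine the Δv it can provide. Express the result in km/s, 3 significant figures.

Δv ≈ 9.88 km/s

v_e = Isp · g₀ = 353 × 9.81 = 3462.9 m/s.
m₀ = payload + dry + propellant = 3.91 + 9.99 + 227.1 = 241 t.
m_f = payload + dry = 3.91 + 9.99 = 13.9 t.
Using Δv = v_e ln(m₀/m_f): Δv = v_e · ln(m₀/m_f) = 3462.9 × ln(17.34) = 3462.9 × 2.8529 ≈ 9879.4 m/s.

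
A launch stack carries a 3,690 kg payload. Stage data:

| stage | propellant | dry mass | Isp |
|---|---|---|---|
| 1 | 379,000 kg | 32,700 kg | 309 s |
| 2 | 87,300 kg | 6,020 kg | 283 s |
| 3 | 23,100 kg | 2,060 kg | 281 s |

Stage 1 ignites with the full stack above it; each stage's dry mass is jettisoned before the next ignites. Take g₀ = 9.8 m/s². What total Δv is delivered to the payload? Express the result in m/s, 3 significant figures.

Ignition mass of stage 1 = 379,000+32,700 + 87,300+6,020 + 23,100+2,060 + 3,690 = 533,870 kg.
Stage 1: m₀ = 533,870 kg, m_f = 533,870 − 379,000 = 154,870 kg; Δv = 309×9.8×ln(3.447) = 3028.2×1.2376 ≈ 3748 m/s.
Stage 2: m₀ = 122,170 kg, m_f = 122,170 − 87,300 = 34,870 kg; Δv = 283×9.8×ln(3.504) = 2773.4×1.2538 ≈ 3477 m/s.
Stage 3: m₀ = 28,850 kg, m_f = 28,850 − 23,100 = 5,750 kg; Δv = 281×9.8×ln(5.017) = 2753.8×1.6129 ≈ 4442 m/s.
Total Δv = 3748 + 3477 + 4442 = 11667 m/s.

Δv ≈ 11700 m/s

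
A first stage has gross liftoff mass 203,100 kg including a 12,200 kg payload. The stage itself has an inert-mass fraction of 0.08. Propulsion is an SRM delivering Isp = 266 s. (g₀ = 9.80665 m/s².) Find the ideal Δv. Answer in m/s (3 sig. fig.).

Δv ≈ 5220 m/s

Stage wet mass = m₀ − payload = 203,100 − 12,200 = 190,900 kg.
Stage dry mass = ε × stage wet mass = 0.08 × 190,900 = 15,272 kg.
Burnout mass m_f = stage dry + payload = 15,272 + 12,200 = 27,472 kg.
v_e = Isp · g₀ = 266 × 9.80665 = 2608.6 m/s.
Using Δv = v_e ln(m₀/m_f): Δv = v_e · ln(203,100/27,472) = 2608.6 × ln(7.393) = 2608.6 × 2.0005 ≈ 5219 m/s.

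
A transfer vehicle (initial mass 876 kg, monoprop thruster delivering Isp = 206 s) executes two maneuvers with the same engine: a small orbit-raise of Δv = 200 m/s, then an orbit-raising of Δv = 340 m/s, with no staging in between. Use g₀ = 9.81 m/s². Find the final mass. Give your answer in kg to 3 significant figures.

final mass ≈ 671 kg

v_e = Isp · g₀ = 206 × 9.81 = 2020.9 m/s.
After the first burn: m = 876 × exp(−200/2020.9) = 876 × 0.90577 = 793.455 kg.
After the second burn: m = 793.455 × exp(−340/2020.9) = 793.455 × 0.84515 = 670.588 kg.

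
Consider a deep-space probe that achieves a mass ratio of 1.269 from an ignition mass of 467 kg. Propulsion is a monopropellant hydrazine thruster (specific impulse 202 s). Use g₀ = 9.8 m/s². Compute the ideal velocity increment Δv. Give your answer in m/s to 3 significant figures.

v_e = Isp · g₀ = 202 × 9.8 = 1979.6 m/s.
By the Tsiolkovsky rocket equation, Δv = v_e · ln(1.269) = 1979.6 × 0.2382 ≈ 471.6 m/s.

Δv ≈ 472 m/s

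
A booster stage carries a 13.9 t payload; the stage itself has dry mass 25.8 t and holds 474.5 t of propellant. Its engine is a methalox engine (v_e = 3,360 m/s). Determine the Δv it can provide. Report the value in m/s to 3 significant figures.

m₀ = payload + dry + propellant = 13.9 + 25.8 + 474.5 = 514.2 t.
m_f = payload + dry = 13.9 + 25.8 = 39.7 t.
By the Tsiolkovsky rocket equation, Δv = v_e · ln(m₀/m_f) = 3360.0 × ln(12.95) = 3360.0 × 2.5613 ≈ 8605.8 m/s.

Δv ≈ 8610 m/s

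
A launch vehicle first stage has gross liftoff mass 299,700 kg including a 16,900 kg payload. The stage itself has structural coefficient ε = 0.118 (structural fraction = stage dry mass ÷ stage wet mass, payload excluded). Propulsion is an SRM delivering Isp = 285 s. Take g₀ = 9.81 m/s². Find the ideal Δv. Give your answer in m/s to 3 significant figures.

Δv ≈ 4990 m/s

Stage wet mass = m₀ − payload = 299,700 − 16,900 = 282,800 kg.
Stage dry mass = ε × stage wet mass = 0.118 × 282,800 = 33,370.4 kg.
Burnout mass m_f = stage dry + payload = 33,370.4 + 16,900 = 50,270.4 kg.
v_e = Isp · g₀ = 285 × 9.81 = 2795.9 m/s.
Using Δv = v_e ln(m₀/m_f): Δv = v_e · ln(299,700/50,270.4) = 2795.9 × ln(5.962) = 2795.9 × 1.7854 ≈ 4992 m/s.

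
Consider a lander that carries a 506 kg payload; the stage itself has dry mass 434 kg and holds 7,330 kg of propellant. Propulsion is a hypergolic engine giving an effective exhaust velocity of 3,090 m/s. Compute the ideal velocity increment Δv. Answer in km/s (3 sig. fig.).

Δv ≈ 6.72 km/s

m₀ = payload + dry + propellant = 506 + 434 + 7,330 = 8,270 kg.
m_f = payload + dry = 506 + 434 = 940 kg.
Δv = v_e · ln(m₀/m_f) = 3090.0 × ln(8.798) = 3090.0 × 2.1745 ≈ 6719.2 m/s.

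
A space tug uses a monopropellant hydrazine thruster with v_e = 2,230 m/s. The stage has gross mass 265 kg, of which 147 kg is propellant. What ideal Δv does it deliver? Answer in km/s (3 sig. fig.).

Δv ≈ 1.80 km/s

m_f = m₀ − m_prop = 265 − 147 = 118 kg.
Using Δv = v_e ln(m₀/m_f): Δv = v_e · ln(m₀/m_f) = 2230.0 × ln(2.246) = 2230.0 × 0.8090 ≈ 1804.2 m/s.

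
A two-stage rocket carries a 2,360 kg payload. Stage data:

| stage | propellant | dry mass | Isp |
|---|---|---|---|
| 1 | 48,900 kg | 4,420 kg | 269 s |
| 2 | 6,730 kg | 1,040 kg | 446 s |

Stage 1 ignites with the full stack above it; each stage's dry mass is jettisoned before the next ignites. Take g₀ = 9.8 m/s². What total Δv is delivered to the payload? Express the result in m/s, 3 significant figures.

Ignition mass of stage 1 = 48,900+4,420 + 6,730+1,040 + 2,360 = 63,450 kg.
Stage 1: m₀ = 63,450 kg, m_f = 63,450 − 48,900 = 14,550 kg; Δv = 269×9.8×ln(4.361) = 2636.2×1.4727 ≈ 3882 m/s.
Stage 2: m₀ = 10,130 kg, m_f = 10,130 − 6,730 = 3,400 kg; Δv = 446×9.8×ln(2.979) = 4370.8×1.0917 ≈ 4772 m/s.
Total Δv = 3882 + 4772 = 8654 m/s.

Δv ≈ 8650 m/s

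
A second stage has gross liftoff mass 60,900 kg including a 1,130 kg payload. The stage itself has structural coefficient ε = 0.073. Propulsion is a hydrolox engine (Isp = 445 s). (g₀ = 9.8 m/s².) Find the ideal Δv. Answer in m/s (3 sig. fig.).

Stage wet mass = m₀ − payload = 60,900 − 1,130 = 59,770 kg.
Stage dry mass = ε × stage wet mass = 0.073 × 59,770 = 4,363.21 kg.
Burnout mass m_f = stage dry + payload = 4,363.21 + 1,130 = 5,493.21 kg.
v_e = Isp · g₀ = 445 × 9.8 = 4361.0 m/s.
Using Δv = v_e ln(m₀/m_f): Δv = v_e · ln(60,900/5,493.21) = 4361.0 × ln(11.09) = 4361.0 × 2.4057 ≈ 10491 m/s.

Δv ≈ 10500 m/s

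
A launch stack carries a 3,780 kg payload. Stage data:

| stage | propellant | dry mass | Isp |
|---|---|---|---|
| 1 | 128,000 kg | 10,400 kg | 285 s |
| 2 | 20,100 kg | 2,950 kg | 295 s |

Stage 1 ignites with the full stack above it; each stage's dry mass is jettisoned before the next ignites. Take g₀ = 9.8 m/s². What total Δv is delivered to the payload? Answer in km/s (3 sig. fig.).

Δv ≈ 8.16 km/s

Ignition mass of stage 1 = 128,000+10,400 + 20,100+2,950 + 3,780 = 165,230 kg.
Stage 1: m₀ = 165,230 kg, m_f = 165,230 − 128,000 = 37,230 kg; Δv = 285×9.8×ln(4.438) = 2793.0×1.4902 ≈ 4162 m/s.
Stage 2: m₀ = 26,830 kg, m_f = 26,830 − 20,100 = 6,730 kg; Δv = 295×9.8×ln(3.987) = 2891.0×1.3829 ≈ 3998 m/s.
Total Δv = 4162 + 3998 = 8160 m/s.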